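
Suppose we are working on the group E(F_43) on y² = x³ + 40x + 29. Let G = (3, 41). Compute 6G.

Repeated addition: build up to 6G.
2G: tangent at (3, 41): λ = (3·3² + 40)/(2·41) ≡ 24/39. 39⁻¹ ≡ 32 (mod 43), so λ ≡ 24·32 ≡ 37.
  x = λ² - 3 - 3 = 1369 - 6 ≡ 30; y = λ·(3 - 30) - 41 ≡ 35. → (30, 35)
3G: (30, 35) + (3, 41). λ = (41 - 35)/(3 - 30) ≡ 6/16 mod 43. 16⁻¹ ≡ 35 (mod 43) since 16·35 = 560 ≡ 1, so λ ≡ 38.
  x = λ² - 30 - 3 = 1444 - 33 ≡ 35; y = λ·(30 - 35) - 35 ≡ 33. → (35, 33)
4G: (35, 33) + (3, 41). λ = (41 - 33)/(3 - 35) ≡ 8/11 mod 43. 11⁻¹ ≡ 4 (mod 43), so λ ≡ 32.
  x = λ² - 35 - 3 = 1024 - 38 ≡ 40; y = λ·(35 - 40) - 33 ≡ 22. → (40, 22)
5G: (40, 22) + (3, 41). λ = (41 - 22)/(3 - 40) ≡ 19/6 mod 43. 6⁻¹ ≡ 36 (mod 43) since 6·36 = 216 ≡ 1, so λ ≡ 39.
  x = λ² - 40 - 3 = 1521 - 43 ≡ 16; y = λ·(40 - 16) - 22 ≡ 11. → (16, 11)
6G: (16, 11) + (3, 41). λ = (41 - 11)/(3 - 16) ≡ 30/30 mod 43. 30⁻¹ ≡ 33 (mod 43), so λ ≡ 1.
  x = λ² - 16 - 3 = 1 - 19 ≡ 25; y = λ·(16 - 25) - 11 ≡ 23. → (25, 23)

(25, 23)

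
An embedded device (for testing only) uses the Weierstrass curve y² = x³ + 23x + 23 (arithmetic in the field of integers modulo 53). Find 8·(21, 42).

(21, 11)

Write Q = (21, 42).
Double-and-add on 8 = (1000)₂. Start with Q = (21, 42) for the leading 1-bit.
double: tangent at (21, 42): λ = (3·21² + 23)/(2·42) ≡ 21/31. 31⁻¹ ≡ 12 (mod 53), so λ ≡ 21·12 ≡ 40.
  x = λ² - 21 - 21 = 1600 - 42 ≡ 21; y = λ·(21 - 21) - 42 ≡ 11. → (21, 11)
double: tangent at (21, 11): λ = (3·21² + 23)/(2·11) ≡ 21/22. 22⁻¹ ≡ 41 (mod 53) since 22·41 = 902 ≡ 1, so λ ≡ 21·41 ≡ 13.
  x = λ² - 21 - 21 = 169 - 42 ≡ 21; y = λ·(21 - 21) - 11 ≡ 42. → (21, 42)
double: tangent at (21, 42): λ = (3·21² + 23)/(2·42) ≡ 21/31. 31⁻¹ ≡ 12 (mod 53), so λ ≡ 21·12 ≡ 40.
  x = λ² - 21 - 21 = 1600 - 42 ≡ 21; y = λ·(21 - 21) - 42 ≡ 11. → (21, 11)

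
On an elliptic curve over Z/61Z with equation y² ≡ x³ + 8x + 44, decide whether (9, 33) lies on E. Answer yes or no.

yes

y² = 33² ≡ 52; x³ + 8x + 44 = 845 ≡ 52 (mod 61). 52 = 52.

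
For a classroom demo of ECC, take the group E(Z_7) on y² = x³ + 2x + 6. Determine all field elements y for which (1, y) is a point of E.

3, 4

x³ + 2x + 6 = 9 ≡ 2 (mod 7).
Square roots of 2 mod 7: 3 and 4 (since 3² = 9 ≡ 2).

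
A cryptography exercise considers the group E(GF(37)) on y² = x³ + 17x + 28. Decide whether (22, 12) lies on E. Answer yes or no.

no

y² = 12² ≡ 33; x³ + 17x + 28 = 11050 ≡ 24 (mod 37). 33 ≠ 24.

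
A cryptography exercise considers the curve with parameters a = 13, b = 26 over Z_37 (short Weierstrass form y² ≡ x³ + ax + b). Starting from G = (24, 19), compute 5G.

Double-and-add on 5 = (101)₂. Start with G = (24, 19) for the leading 1-bit.
double: tangent at (24, 19): λ = (3·24² + 13)/(2·19) ≡ 2/1. 1⁻¹ ≡ 1 (mod 37) since 1·1 = 1 ≡ 1, so λ ≡ 2·1 ≡ 2.
  x = λ² - 24 - 24 = 4 - 48 ≡ 30; y = λ·(24 - 30) - 19 ≡ 6. → (30, 6)
double: tangent at (30, 6): λ = (3·30² + 13)/(2·6) ≡ 12/12. 12⁻¹ ≡ 34 (mod 37), so λ ≡ 12·34 ≡ 1.
  x = λ² - 30 - 30 = 1 - 60 ≡ 15; y = λ·(30 - 15) - 6 ≡ 9. → (15, 9)
add G: (15, 9) + (24, 19). λ = (19 - 9)/(24 - 15) ≡ 10/9 mod 37. 9⁻¹ ≡ 33 (mod 37), so λ ≡ 34.
  x = λ² - 15 - 24 = 1156 - 39 ≡ 7; y = λ·(15 - 7) - 9 ≡ 4. → (7, 4)

(7, 4)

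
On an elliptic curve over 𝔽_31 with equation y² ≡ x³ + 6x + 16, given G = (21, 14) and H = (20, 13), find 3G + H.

First 3G:
Repeated addition: build up to 3G.
2G: tangent at (21, 14): λ = (3·21² + 6)/(2·14) ≡ 27/28. 28⁻¹ ≡ 10 (mod 31) since 28·10 = 280 ≡ 1, so λ ≡ 27·10 ≡ 22.
  x = λ² - 21 - 21 = 484 - 42 ≡ 8; y = λ·(21 - 8) - 14 ≡ 24. → (8, 24)
3G: (8, 24) + (21, 14). λ = (14 - 24)/(21 - 8) ≡ 21/13 mod 31. 13⁻¹ ≡ 12 (mod 31), so λ ≡ 4.
  x = λ² - 8 - 21 = 16 - 29 ≡ 18; y = λ·(8 - 18) - 24 ≡ 29. → (18, 29)
3G = (18, 29).
Finally 3G + H:
(18, 29) + (20, 13). λ = (13 - 29)/(20 - 18) ≡ 15/2 mod 31. 2⁻¹ ≡ 16 (mod 31) since 2·16 = 32 ≡ 1, so λ ≡ 23.
  x = λ² - 18 - 20 = 529 - 38 ≡ 26; y = λ·(18 - 26) - 29 ≡ 4. → (26, 4)

(26, 4)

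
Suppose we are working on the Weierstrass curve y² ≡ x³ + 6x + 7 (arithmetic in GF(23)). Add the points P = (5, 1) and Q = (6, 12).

(18, 17)

(5, 1) + (6, 12). λ = (12 - 1)/(6 - 5) ≡ 11/1 mod 23. 1⁻¹ ≡ 1 (mod 23), so λ ≡ 11.
  x = λ² - 5 - 6 = 121 - 11 ≡ 18; y = λ·(5 - 18) - 1 ≡ 17. → (18, 17)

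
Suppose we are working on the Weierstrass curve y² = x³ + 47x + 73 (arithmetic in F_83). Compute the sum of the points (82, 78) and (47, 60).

(82, 78) + (47, 60). λ = (60 - 78)/(47 - 82) ≡ 65/48 mod 83. 48⁻¹ ≡ 64 (mod 83), so λ ≡ 10.
  x = λ² - 82 - 47 = 100 - 129 ≡ 54; y = λ·(82 - 54) - 78 ≡ 36. → (54, 36)

(54, 36)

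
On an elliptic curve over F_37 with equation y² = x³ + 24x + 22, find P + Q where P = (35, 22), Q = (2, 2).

(25, 2)

(35, 22) + (2, 2). λ = (2 - 22)/(2 - 35) ≡ 17/4 mod 37. 4⁻¹ ≡ 28 (mod 37), so λ ≡ 32.
  x = λ² - 35 - 2 = 1024 - 37 ≡ 25; y = λ·(35 - 25) - 22 ≡ 2. → (25, 2)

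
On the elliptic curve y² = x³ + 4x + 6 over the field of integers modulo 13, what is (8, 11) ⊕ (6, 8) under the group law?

(8, 11) + (6, 8). λ = (8 - 11)/(6 - 8) ≡ 10/11 mod 13. 11⁻¹ ≡ 6 (mod 13) since 11·6 = 66 ≡ 1, so λ ≡ 8.
  x = λ² - 8 - 6 = 64 - 14 ≡ 11; y = λ·(8 - 11) - 11 ≡ 4. → (11, 4)

(11, 4)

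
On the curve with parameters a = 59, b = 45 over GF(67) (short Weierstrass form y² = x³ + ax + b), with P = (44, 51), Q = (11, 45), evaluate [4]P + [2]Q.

(23, 13)

First 4P:
Double-and-add on 4 = (100)₂. Start with P = (44, 51) for the leading 1-bit.
double: tangent at (44, 51): λ = (3·44² + 59)/(2·51) ≡ 38/35. 35⁻¹ ≡ 23 (mod 67) since 35·23 = 805 ≡ 1, so λ ≡ 38·23 ≡ 3.
  x = λ² - 44 - 44 = 9 - 88 ≡ 55; y = λ·(44 - 55) - 51 ≡ 50. → (55, 50)
double: tangent at (55, 50): λ = (3·55² + 59)/(2·50) ≡ 22/33. 33⁻¹ ≡ 65 (mod 67), so λ ≡ 22·65 ≡ 23.
  x = λ² - 55 - 55 = 529 - 110 ≡ 17; y = λ·(55 - 17) - 50 ≡ 20. → (17, 20)
4P = (17, 20).
Next 2Q:
Repeated addition: build up to 2Q.
2Q: tangent at (11, 45): λ = (3·11² + 59)/(2·45) ≡ 20/23. 23⁻¹ ≡ 35 (mod 67), so λ ≡ 20·35 ≡ 30.
  x = λ² - 11 - 11 = 900 - 22 ≡ 7; y = λ·(11 - 7) - 45 ≡ 8. → (7, 8)
2Q = (7, 8).
Finally 4P + 2Q:
(17, 20) + (7, 8). λ = (8 - 20)/(7 - 17) ≡ 55/57 mod 67. 57⁻¹ ≡ 20 (mod 67), so λ ≡ 28.
  x = λ² - 17 - 7 = 784 - 24 ≡ 23; y = λ·(17 - 23) - 20 ≡ 13. → (23, 13)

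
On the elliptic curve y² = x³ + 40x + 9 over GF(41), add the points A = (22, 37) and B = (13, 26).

(22, 37) + (13, 26). λ = (26 - 37)/(13 - 22) ≡ 30/32 mod 41. 32⁻¹ ≡ 9 (mod 41) since 32·9 = 288 ≡ 1, so λ ≡ 24.
  x = λ² - 22 - 13 = 576 - 35 ≡ 8; y = λ·(22 - 8) - 37 ≡ 12. → (8, 12)

(8, 12)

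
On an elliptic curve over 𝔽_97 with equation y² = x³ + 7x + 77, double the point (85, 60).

tangent at (85, 60): λ = (3·85² + 7)/(2·60) ≡ 51/23. 23⁻¹ ≡ 38 (mod 97), so λ ≡ 51·38 ≡ 95.
  x = λ² - 85 - 85 = 9025 - 170 ≡ 28; y = λ·(85 - 28) - 60 ≡ 20. → (28, 20)

(28, 20)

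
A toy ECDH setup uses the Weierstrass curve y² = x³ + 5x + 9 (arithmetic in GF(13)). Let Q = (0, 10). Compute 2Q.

tangent at (0, 10): λ = (3·0² + 5)/(2·10) ≡ 5/7. 7⁻¹ ≡ 2 (mod 13) since 7·2 = 14 ≡ 1, so λ ≡ 5·2 ≡ 10.
  x = λ² - 0 - 0 = 100 - 0 ≡ 9; y = λ·(0 - 9) - 10 ≡ 4. → (9, 4)

(9, 4)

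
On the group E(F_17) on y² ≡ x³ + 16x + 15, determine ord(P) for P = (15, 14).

2P: tangent at (15, 14): λ = (3·15² + 16)/(2·14) ≡ 11/11. 11⁻¹ ≡ 14 (mod 17), so λ ≡ 11·14 ≡ 1.
  x = λ² - 15 - 15 = 1 - 30 ≡ 5; y = λ·(15 - 5) - 14 ≡ 13. → (5, 13)
3P: (5, 13) + (15, 14). λ = (14 - 13)/(15 - 5) ≡ 1/10 mod 17. 10⁻¹ ≡ 12 (mod 17) since 10·12 = 120 ≡ 1, so λ ≡ 12.
  x = λ² - 5 - 15 = 144 - 20 ≡ 5; y = λ·(5 - 5) - 13 ≡ 4. → (5, 4)
4P: (5, 4) + (15, 14). λ = (14 - 4)/(15 - 5) ≡ 10/10 mod 17. 10⁻¹ ≡ 12 (mod 17) since 10·12 = 120 ≡ 1, so λ ≡ 1.
  x = λ² - 5 - 15 = 1 - 20 ≡ 15; y = λ·(5 - 15) - 4 ≡ 3. → (15, 3)
5P: (15, 3) + (15, 14): same x and y₁ ≡ -y₂, so the sum is the point at infinity.
5P = the point at infinity, so the order is 5.

5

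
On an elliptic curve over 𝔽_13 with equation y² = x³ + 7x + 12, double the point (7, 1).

(0, 5)

tangent at (7, 1): λ = (3·7² + 7)/(2·1) ≡ 11/2. 2⁻¹ ≡ 7 (mod 13), so λ ≡ 11·7 ≡ 12.
  x = λ² - 7 - 7 = 144 - 14 ≡ 0; y = λ·(7 - 0) - 1 ≡ 5. → (0, 5)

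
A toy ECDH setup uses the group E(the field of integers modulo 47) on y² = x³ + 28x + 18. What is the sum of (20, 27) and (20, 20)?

The two points share x = 20 and their y-coordinates satisfy 27 + 20 ≡ 0 (mod 47), so they are inverses. Their sum is ∞.

O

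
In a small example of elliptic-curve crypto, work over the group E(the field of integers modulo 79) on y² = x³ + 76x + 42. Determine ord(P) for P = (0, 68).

5

2P: tangent at (0, 68): λ = (3·0² + 76)/(2·68) ≡ 76/57. 57⁻¹ ≡ 61 (mod 79) since 57·61 = 3477 ≡ 1, so λ ≡ 76·61 ≡ 54.
  x = λ² - 0 - 0 = 2916 - 0 ≡ 72; y = λ·(0 - 72) - 68 ≡ 73. → (72, 73)
3P: (72, 73) + (0, 68). λ = (68 - 73)/(0 - 72) ≡ 74/7 mod 79. 7⁻¹ ≡ 34 (mod 79) since 7·34 = 238 ≡ 1, so λ ≡ 67.
  x = λ² - 72 - 0 = 4489 - 72 ≡ 72; y = λ·(72 - 72) - 73 ≡ 6. → (72, 6)
4P: (72, 6) + (0, 68). λ = (68 - 6)/(0 - 72) ≡ 62/7 mod 79. 7⁻¹ ≡ 34 (mod 79) since 7·34 = 238 ≡ 1, so λ ≡ 54.
  x = λ² - 72 - 0 = 2916 - 72 ≡ 0; y = λ·(72 - 0) - 6 ≡ 11. → (0, 11)
5P: (0, 11) + (0, 68): same x and y₁ ≡ -y₂, so the sum is ∞.
5P = ∞, so the order is 5.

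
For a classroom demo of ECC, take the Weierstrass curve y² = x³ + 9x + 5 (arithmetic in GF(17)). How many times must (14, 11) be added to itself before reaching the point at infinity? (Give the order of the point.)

2P: tangent at (14, 11): λ = (3·14² + 9)/(2·11) ≡ 2/5. 5⁻¹ ≡ 7 (mod 17), so λ ≡ 2·7 ≡ 14.
  x = λ² - 14 - 14 = 196 - 28 ≡ 15; y = λ·(14 - 15) - 11 ≡ 9. → (15, 9)
3P: (15, 9) + (14, 11). λ = (11 - 9)/(14 - 15) ≡ 2/16 mod 17. 16⁻¹ ≡ 16 (mod 17), so λ ≡ 15.
  x = λ² - 15 - 14 = 225 - 29 ≡ 9; y = λ·(15 - 9) - 9 ≡ 13. → (9, 13)
4P: (9, 13) + (14, 11). λ = (11 - 13)/(14 - 9) ≡ 15/5 mod 17. 5⁻¹ ≡ 7 (mod 17) since 5·7 = 35 ≡ 1, so λ ≡ 3.
  x = λ² - 9 - 14 = 9 - 23 ≡ 3; y = λ·(9 - 3) - 13 ≡ 5. → (3, 5)
5P: (3, 5) + (14, 11). λ = (11 - 5)/(14 - 3) ≡ 6/11 mod 17. 11⁻¹ ≡ 14 (mod 17), so λ ≡ 16.
  x = λ² - 3 - 14 = 256 - 17 ≡ 1; y = λ·(3 - 1) - 5 ≡ 10. → (1, 10)
6P: (1, 10) + (14, 11). λ = (11 - 10)/(14 - 1) ≡ 1/13 mod 17. 13⁻¹ ≡ 4 (mod 17) since 13·4 = 52 ≡ 1, so λ ≡ 4.
  x = λ² - 1 - 14 = 16 - 15 ≡ 1; y = λ·(1 - 1) - 10 ≡ 7. → (1, 7)
7P: (1, 7) + (14, 11). λ = (11 - 7)/(14 - 1) ≡ 4/13 mod 17. 13⁻¹ ≡ 4 (mod 17) since 13·4 = 52 ≡ 1, so λ ≡ 16.
  x = λ² - 1 - 14 = 256 - 15 ≡ 3; y = λ·(1 - 3) - 7 ≡ 12. → (3, 12)
8P: (3, 12) + (14, 11). λ = (11 - 12)/(14 - 3) ≡ 16/11 mod 17. 11⁻¹ ≡ 14 (mod 17), so λ ≡ 3.
  x = λ² - 3 - 14 = 9 - 17 ≡ 9; y = λ·(3 - 9) - 12 ≡ 4. → (9, 4)
9P: (9, 4) + (14, 11). λ = (11 - 4)/(14 - 9) ≡ 7/5 mod 17. 5⁻¹ ≡ 7 (mod 17), so λ ≡ 15.
  x = λ² - 9 - 14 = 225 - 23 ≡ 15; y = λ·(9 - 15) - 4 ≡ 8. → (15, 8)
10P: (15, 8) + (14, 11). λ = (11 - 8)/(14 - 15) ≡ 3/16 mod 17. 16⁻¹ ≡ 16 (mod 17) since 16·16 = 256 ≡ 1, so λ ≡ 14.
  x = λ² - 15 - 14 = 196 - 29 ≡ 14; y = λ·(15 - 14) - 8 ≡ 6. → (14, 6)
11P: (14, 6) + (14, 11): same x and y₁ ≡ -y₂, so the sum is the point at infinity.
11P = the point at infinity, so the order is 11.

11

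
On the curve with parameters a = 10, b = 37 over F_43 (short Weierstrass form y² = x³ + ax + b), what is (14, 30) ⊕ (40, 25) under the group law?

(14, 30) + (40, 25). λ = (25 - 30)/(40 - 14) ≡ 38/26 mod 43. 26⁻¹ ≡ 5 (mod 43) since 26·5 = 130 ≡ 1, so λ ≡ 18.
  x = λ² - 14 - 40 = 324 - 54 ≡ 12; y = λ·(14 - 12) - 30 ≡ 6. → (12, 6)

(12, 6)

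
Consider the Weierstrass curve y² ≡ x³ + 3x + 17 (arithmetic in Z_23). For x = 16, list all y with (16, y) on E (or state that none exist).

none

x³ + 3x + 17 = 4161 ≡ 21 (mod 23).
21 is a non-residue mod 23; no y exists.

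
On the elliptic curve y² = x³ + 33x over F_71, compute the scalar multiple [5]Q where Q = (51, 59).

Repeated addition: build up to 5Q.
2Q: tangent at (51, 59): λ = (3·51² + 33)/(2·59) ≡ 26/47. 47⁻¹ ≡ 68 (mod 71), so λ ≡ 26·68 ≡ 64.
  x = λ² - 51 - 51 = 4096 - 102 ≡ 18; y = λ·(51 - 18) - 59 ≡ 65. → (18, 65)
3Q: (18, 65) + (51, 59). λ = (59 - 65)/(51 - 18) ≡ 65/33 mod 71. 33⁻¹ ≡ 28 (mod 71) since 33·28 = 924 ≡ 1, so λ ≡ 45.
  x = λ² - 18 - 51 = 2025 - 69 ≡ 39; y = λ·(18 - 39) - 65 ≡ 55. → (39, 55)
4Q: (39, 55) + (51, 59). λ = (59 - 55)/(51 - 39) ≡ 4/12 mod 71. 12⁻¹ ≡ 6 (mod 71), so λ ≡ 24.
  x = λ² - 39 - 51 = 576 - 90 ≡ 60; y = λ·(39 - 60) - 55 ≡ 9. → (60, 9)
5Q: (60, 9) + (51, 59). λ = (59 - 9)/(51 - 60) ≡ 50/62 mod 71. 62⁻¹ ≡ 63 (mod 71), so λ ≡ 26.
  x = λ² - 60 - 51 = 676 - 111 ≡ 68; y = λ·(60 - 68) - 9 ≡ 67. → (68, 67)

(68, 67)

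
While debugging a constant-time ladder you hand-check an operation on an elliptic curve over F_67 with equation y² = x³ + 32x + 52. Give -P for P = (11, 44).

-(11, 44) = (11, -44 mod 67) = (11, 23).

(11, 23)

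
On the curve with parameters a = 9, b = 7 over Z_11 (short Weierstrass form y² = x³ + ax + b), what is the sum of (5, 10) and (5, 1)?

O

The two points share x = 5 and their y-coordinates satisfy 10 + 1 ≡ 0 (mod 11), so they are inverses. Their sum is the point at infinity.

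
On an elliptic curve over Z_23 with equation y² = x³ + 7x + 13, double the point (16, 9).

(4, 17)

tangent at (16, 9): λ = (3·16² + 7)/(2·9) ≡ 16/18. 18⁻¹ ≡ 9 (mod 23), so λ ≡ 16·9 ≡ 6.
  x = λ² - 16 - 16 = 36 - 32 ≡ 4; y = λ·(16 - 4) - 9 ≡ 17. → (4, 17)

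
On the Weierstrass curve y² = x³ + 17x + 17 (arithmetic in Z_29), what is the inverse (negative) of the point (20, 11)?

(20, 18)

-(20, 11) = (20, -11 mod 29) = (20, 18).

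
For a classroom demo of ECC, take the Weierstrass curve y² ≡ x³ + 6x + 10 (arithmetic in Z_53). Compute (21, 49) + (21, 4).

The two points share x = 21 and their y-coordinates satisfy 49 + 4 ≡ 0 (mod 53), so they are inverses. Their sum is 𝒪.

O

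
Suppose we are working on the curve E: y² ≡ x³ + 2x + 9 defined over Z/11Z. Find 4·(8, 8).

(8, 3)

Write P = (8, 8).
Double-and-add on 4 = (100)₂. Start with P = (8, 8) for the leading 1-bit.
double: tangent at (8, 8): λ = (3·8² + 2)/(2·8) ≡ 7/5. 5⁻¹ ≡ 9 (mod 11), so λ ≡ 7·9 ≡ 8.
  x = λ² - 8 - 8 = 64 - 16 ≡ 4; y = λ·(8 - 4) - 8 ≡ 2. → (4, 2)
double: tangent at (4, 2): λ = (3·4² + 2)/(2·2) ≡ 6/4. 4⁻¹ ≡ 3 (mod 11), so λ ≡ 6·3 ≡ 7.
  x = λ² - 4 - 4 = 49 - 8 ≡ 8; y = λ·(4 - 8) - 2 ≡ 3. → (8, 3)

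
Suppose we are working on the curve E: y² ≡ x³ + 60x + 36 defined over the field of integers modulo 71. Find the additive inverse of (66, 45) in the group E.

-(66, 45) = (66, -45 mod 71) = (66, 26).

(66, 26)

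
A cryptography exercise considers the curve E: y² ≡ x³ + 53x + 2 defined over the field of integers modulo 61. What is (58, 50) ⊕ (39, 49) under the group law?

(58, 50) + (39, 49). λ = (49 - 50)/(39 - 58) ≡ 60/42 mod 61. 42⁻¹ ≡ 16 (mod 61) since 42·16 = 672 ≡ 1, so λ ≡ 45.
  x = λ² - 58 - 39 = 2025 - 97 ≡ 37; y = λ·(58 - 37) - 50 ≡ 41. → (37, 41)

(37, 41)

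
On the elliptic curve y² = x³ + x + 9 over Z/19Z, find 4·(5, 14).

(18, 11)

Write G = (5, 14).
Repeated addition: build up to 4G.
2G: tangent at (5, 14): λ = (3·5² + 1)/(2·14) ≡ 0/9. 9⁻¹ ≡ 17 (mod 19) since 9·17 = 153 ≡ 1, so λ ≡ 0·17 ≡ 0.
  x = λ² - 5 - 5 = 0 - 10 ≡ 9; y = λ·(5 - 9) - 14 ≡ 5. → (9, 5)
3G: (9, 5) + (5, 14). λ = (14 - 5)/(5 - 9) ≡ 9/15 mod 19. 15⁻¹ ≡ 14 (mod 19) since 15·14 = 210 ≡ 1, so λ ≡ 12.
  x = λ² - 9 - 5 = 144 - 14 ≡ 16; y = λ·(9 - 16) - 5 ≡ 6. → (16, 6)
4G: (16, 6) + (5, 14). λ = (14 - 6)/(5 - 16) ≡ 8/8 mod 19. 8⁻¹ ≡ 12 (mod 19) since 8·12 = 96 ≡ 1, so λ ≡ 1.
  x = λ² - 16 - 5 = 1 - 21 ≡ 18; y = λ·(16 - 18) - 6 ≡ 11. → (18, 11)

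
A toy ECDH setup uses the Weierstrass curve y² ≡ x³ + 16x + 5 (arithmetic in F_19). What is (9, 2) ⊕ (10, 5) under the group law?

(9, 2) + (10, 5). λ = (5 - 2)/(10 - 9) ≡ 3/1 mod 19. 1⁻¹ ≡ 1 (mod 19) since 1·1 = 1 ≡ 1, so λ ≡ 3.
  x = λ² - 9 - 10 = 9 - 19 ≡ 9; y = λ·(9 - 9) - 2 ≡ 17. → (9, 17)

(9, 17)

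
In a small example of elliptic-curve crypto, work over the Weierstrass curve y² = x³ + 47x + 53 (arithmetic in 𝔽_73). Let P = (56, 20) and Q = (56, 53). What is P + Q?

O

The two points share x = 56 and their y-coordinates satisfy 20 + 53 ≡ 0 (mod 73), so they are inverses. Their sum is O.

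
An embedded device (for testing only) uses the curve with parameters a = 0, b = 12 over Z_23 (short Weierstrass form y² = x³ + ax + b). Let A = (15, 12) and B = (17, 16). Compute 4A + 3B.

First 4A:
Repeated addition: build up to 4A.
2A: tangent at (15, 12): λ = (3·15² + 0)/(2·12) ≡ 8/1. 1⁻¹ ≡ 1 (mod 23) since 1·1 = 1 ≡ 1, so λ ≡ 8·1 ≡ 8.
  x = λ² - 15 - 15 = 64 - 30 ≡ 11; y = λ·(15 - 11) - 12 ≡ 20. → (11, 20)
3A: (11, 20) + (15, 12). λ = (12 - 20)/(15 - 11) ≡ 15/4 mod 23. 4⁻¹ ≡ 6 (mod 23), so λ ≡ 21.
  x = λ² - 11 - 15 = 441 - 26 ≡ 1; y = λ·(11 - 1) - 20 ≡ 6. → (1, 6)
4A: (1, 6) + (15, 12). λ = (12 - 6)/(15 - 1) ≡ 6/14 mod 23. 14⁻¹ ≡ 5 (mod 23), so λ ≡ 7.
  x = λ² - 1 - 15 = 49 - 16 ≡ 10; y = λ·(1 - 10) - 6 ≡ 0. → (10, 0)
4A = (10, 0).
Next 3B:
Repeated addition: build up to 3B.
2B: tangent at (17, 16): λ = (3·17² + 0)/(2·16) ≡ 16/9. 9⁻¹ ≡ 18 (mod 23) since 9·18 = 162 ≡ 1, so λ ≡ 16·18 ≡ 12.
  x = λ² - 17 - 17 = 144 - 34 ≡ 18; y = λ·(17 - 18) - 16 ≡ 18. → (18, 18)
3B: (18, 18) + (17, 16). λ = (16 - 18)/(17 - 18) ≡ 21/22 mod 23. 22⁻¹ ≡ 22 (mod 23), so λ ≡ 2.
  x = λ² - 18 - 17 = 4 - 35 ≡ 15; y = λ·(18 - 15) - 18 ≡ 11. → (15, 11)
3B = (15, 11).
Finally 4A + 3B:
(10, 0) + (15, 11). λ = (11 - 0)/(15 - 10) ≡ 11/5 mod 23. 5⁻¹ ≡ 14 (mod 23) since 5·14 = 70 ≡ 1, so λ ≡ 16.
  x = λ² - 10 - 15 = 256 - 25 ≡ 1; y = λ·(10 - 1) - 0 ≡ 6. → (1, 6)

(1, 6)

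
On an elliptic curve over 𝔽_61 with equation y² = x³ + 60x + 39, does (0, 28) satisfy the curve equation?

y² = 28² ≡ 52; x³ + 60x + 39 = 39 ≡ 39 (mod 61). 52 ≠ 39.

no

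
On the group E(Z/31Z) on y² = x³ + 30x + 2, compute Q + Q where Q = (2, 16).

tangent at (2, 16): λ = (3·2² + 30)/(2·16) ≡ 11/1. 1⁻¹ ≡ 1 (mod 31), so λ ≡ 11·1 ≡ 11.
  x = λ² - 2 - 2 = 121 - 4 ≡ 24; y = λ·(2 - 24) - 16 ≡ 21. → (24, 21)

(24, 21)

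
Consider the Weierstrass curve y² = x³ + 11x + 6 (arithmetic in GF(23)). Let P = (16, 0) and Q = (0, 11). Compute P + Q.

(9, 11)

(16, 0) + (0, 11). λ = (11 - 0)/(0 - 16) ≡ 11/7 mod 23. 7⁻¹ ≡ 10 (mod 23) since 7·10 = 70 ≡ 1, so λ ≡ 18.
  x = λ² - 16 - 0 = 324 - 16 ≡ 9; y = λ·(16 - 9) - 0 ≡ 11. → (9, 11)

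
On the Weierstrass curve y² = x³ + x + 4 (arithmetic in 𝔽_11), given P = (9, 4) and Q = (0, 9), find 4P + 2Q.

First 4P:
Double-and-add on 4 = (100)₂. Start with P = (9, 4) for the leading 1-bit.
double: tangent at (9, 4): λ = (3·9² + 1)/(2·4) ≡ 2/8. 8⁻¹ ≡ 7 (mod 11), so λ ≡ 2·7 ≡ 3.
  x = λ² - 9 - 9 = 9 - 18 ≡ 2; y = λ·(9 - 2) - 4 ≡ 6. → (2, 6)
double: tangent at (2, 6): λ = (3·2² + 1)/(2·6) ≡ 2/1. 1⁻¹ ≡ 1 (mod 11) since 1·1 = 1 ≡ 1, so λ ≡ 2·1 ≡ 2.
  x = λ² - 2 - 2 = 4 - 4 ≡ 0; y = λ·(2 - 0) - 6 ≡ 9. → (0, 9)
4P = (0, 9).
Next 2Q:
Repeated addition: build up to 2Q.
2Q: tangent at (0, 9): λ = (3·0² + 1)/(2·9) ≡ 1/7. 7⁻¹ ≡ 8 (mod 11) since 7·8 = 56 ≡ 1, so λ ≡ 1·8 ≡ 8.
  x = λ² - 0 - 0 = 64 - 0 ≡ 9; y = λ·(0 - 9) - 9 ≡ 7. → (9, 7)
2Q = (9, 7).
Finally 4P + 2Q:
(0, 9) + (9, 7). λ = (7 - 9)/(9 - 0) ≡ 9/9 mod 11. 9⁻¹ ≡ 5 (mod 11) since 9·5 = 45 ≡ 1, so λ ≡ 1.
  x = λ² - 0 - 9 = 1 - 9 ≡ 3; y = λ·(0 - 3) - 9 ≡ 10. → (3, 10)

(3, 10)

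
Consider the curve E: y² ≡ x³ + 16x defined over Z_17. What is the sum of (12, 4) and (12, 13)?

The two points share x = 12 and their y-coordinates satisfy 4 + 13 ≡ 0 (mod 17), so they are inverses. Their sum is O.

O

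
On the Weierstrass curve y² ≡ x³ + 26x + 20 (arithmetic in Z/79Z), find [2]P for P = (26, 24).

(27, 55)

tangent at (26, 24): λ = (3·26² + 26)/(2·24) ≡ 0/48. 48⁻¹ ≡ 28 (mod 79), so λ ≡ 0·28 ≡ 0.
  x = λ² - 26 - 26 = 0 - 52 ≡ 27; y = λ·(26 - 27) - 24 ≡ 55. → (27, 55)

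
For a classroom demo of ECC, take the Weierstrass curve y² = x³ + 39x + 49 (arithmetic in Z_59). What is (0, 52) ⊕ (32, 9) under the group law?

(0, 52) + (32, 9). λ = (9 - 52)/(32 - 0) ≡ 16/32 mod 59. 32⁻¹ ≡ 24 (mod 59) since 32·24 = 768 ≡ 1, so λ ≡ 30.
  x = λ² - 0 - 32 = 900 - 32 ≡ 42; y = λ·(0 - 42) - 52 ≡ 45. → (42, 45)

(42, 45)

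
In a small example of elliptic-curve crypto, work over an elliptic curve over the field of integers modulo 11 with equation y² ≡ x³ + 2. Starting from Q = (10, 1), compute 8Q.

(9, 7)

Repeated addition: build up to 8Q.
2Q: tangent at (10, 1): λ = (3·10² + 0)/(2·1) ≡ 3/2. 2⁻¹ ≡ 6 (mod 11), so λ ≡ 3·6 ≡ 7.
  x = λ² - 10 - 10 = 49 - 20 ≡ 7; y = λ·(10 - 7) - 1 ≡ 9. → (7, 9)
3Q: (7, 9) + (10, 1). λ = (1 - 9)/(10 - 7) ≡ 3/3 mod 11. 3⁻¹ ≡ 4 (mod 11) since 3·4 = 12 ≡ 1, so λ ≡ 1.
  x = λ² - 7 - 10 = 1 - 17 ≡ 6; y = λ·(7 - 6) - 9 ≡ 3. → (6, 3)
4Q: (6, 3) + (10, 1). λ = (1 - 3)/(10 - 6) ≡ 9/4 mod 11. 4⁻¹ ≡ 3 (mod 11) since 4·3 = 12 ≡ 1, so λ ≡ 5.
  x = λ² - 6 - 10 = 25 - 16 ≡ 9; y = λ·(6 - 9) - 3 ≡ 4. → (9, 4)
5Q: (9, 4) + (10, 1). λ = (1 - 4)/(10 - 9) ≡ 8/1 mod 11. 1⁻¹ ≡ 1 (mod 11) since 1·1 = 1 ≡ 1, so λ ≡ 8.
  x = λ² - 9 - 10 = 64 - 19 ≡ 1; y = λ·(9 - 1) - 4 ≡ 5. → (1, 5)
6Q: (1, 5) + (10, 1). λ = (1 - 5)/(10 - 1) ≡ 7/9 mod 11. 9⁻¹ ≡ 5 (mod 11) since 9·5 = 45 ≡ 1, so λ ≡ 2.
  x = λ² - 1 - 10 = 4 - 11 ≡ 4; y = λ·(1 - 4) - 5 ≡ 0. → (4, 0)
7Q: (4, 0) + (10, 1). λ = (1 - 0)/(10 - 4) ≡ 1/6 mod 11. 6⁻¹ ≡ 2 (mod 11), so λ ≡ 2.
  x = λ² - 4 - 10 = 4 - 14 ≡ 1; y = λ·(4 - 1) - 0 ≡ 6. → (1, 6)
8Q: (1, 6) + (10, 1). λ = (1 - 6)/(10 - 1) ≡ 6/9 mod 11. 9⁻¹ ≡ 5 (mod 11), so λ ≡ 8.
  x = λ² - 1 - 10 = 64 - 11 ≡ 9; y = λ·(1 - 9) - 6 ≡ 7. → (9, 7)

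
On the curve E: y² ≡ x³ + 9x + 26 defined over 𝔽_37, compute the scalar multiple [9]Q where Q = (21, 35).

Double-and-add on 9 = (1001)₂. Start with Q = (21, 35) for the leading 1-bit.
double: tangent at (21, 35): λ = (3·21² + 9)/(2·35) ≡ 0/33. 33⁻¹ ≡ 9 (mod 37) since 33·9 = 297 ≡ 1, so λ ≡ 0·9 ≡ 0.
  x = λ² - 21 - 21 = 0 - 42 ≡ 32; y = λ·(21 - 32) - 35 ≡ 2. → (32, 2)
double: tangent at (32, 2): λ = (3·32² + 9)/(2·2) ≡ 10/4. 4⁻¹ ≡ 28 (mod 37) since 4·28 = 112 ≡ 1, so λ ≡ 10·28 ≡ 21.
  x = λ² - 32 - 32 = 441 - 64 ≡ 7; y = λ·(32 - 7) - 2 ≡ 5. → (7, 5)
double: tangent at (7, 5): λ = (3·7² + 9)/(2·5) ≡ 8/10. 10⁻¹ ≡ 26 (mod 37), so λ ≡ 8·26 ≡ 23.
  x = λ² - 7 - 7 = 529 - 14 ≡ 34; y = λ·(7 - 34) - 5 ≡ 3. → (34, 3)
add Q: (34, 3) + (21, 35). λ = (35 - 3)/(21 - 34) ≡ 32/24 mod 37. 24⁻¹ ≡ 17 (mod 37), so λ ≡ 26.
  x = λ² - 34 - 21 = 676 - 55 ≡ 29; y = λ·(34 - 29) - 3 ≡ 16. → (29, 16)

(29, 16)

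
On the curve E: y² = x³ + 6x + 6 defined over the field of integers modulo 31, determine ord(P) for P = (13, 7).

2P: tangent at (13, 7): λ = (3·13² + 6)/(2·7) ≡ 17/14. 14⁻¹ ≡ 20 (mod 31), so λ ≡ 17·20 ≡ 30.
  x = λ² - 13 - 13 = 900 - 26 ≡ 6; y = λ·(13 - 6) - 7 ≡ 17. → (6, 17)
3P: (6, 17) + (13, 7). λ = (7 - 17)/(13 - 6) ≡ 21/7 mod 31. 7⁻¹ ≡ 9 (mod 31) since 7·9 = 63 ≡ 1, so λ ≡ 3.
  x = λ² - 6 - 13 = 9 - 19 ≡ 21; y = λ·(6 - 21) - 17 ≡ 0. → (21, 0)
4P: (21, 0) + (13, 7). λ = (7 - 0)/(13 - 21) ≡ 7/23 mod 31. 23⁻¹ ≡ 27 (mod 31), so λ ≡ 3.
  x = λ² - 21 - 13 = 9 - 34 ≡ 6; y = λ·(21 - 6) - 0 ≡ 14. → (6, 14)
5P: (6, 14) + (13, 7). λ = (7 - 14)/(13 - 6) ≡ 24/7 mod 31. 7⁻¹ ≡ 9 (mod 31), so λ ≡ 30.
  x = λ² - 6 - 13 = 900 - 19 ≡ 13; y = λ·(6 - 13) - 14 ≡ 24. → (13, 24)
6P: (13, 24) + (13, 7): same x and y₁ ≡ -y₂, so the sum is ∞.
6P = ∞, so the order is 6.

6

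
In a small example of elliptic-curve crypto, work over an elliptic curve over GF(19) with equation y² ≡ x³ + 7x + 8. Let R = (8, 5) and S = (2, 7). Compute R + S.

(8, 5) + (2, 7). λ = (7 - 5)/(2 - 8) ≡ 2/13 mod 19. 13⁻¹ ≡ 3 (mod 19), so λ ≡ 6.
  x = λ² - 8 - 2 = 36 - 10 ≡ 7; y = λ·(8 - 7) - 5 ≡ 1. → (7, 1)

(7, 1)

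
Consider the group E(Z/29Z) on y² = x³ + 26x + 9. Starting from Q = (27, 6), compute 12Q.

Double-and-add on 12 = (1100)₂. Start with Q = (27, 6) for the leading 1-bit.
double: tangent at (27, 6): λ = (3·27² + 26)/(2·6) ≡ 9/12. 12⁻¹ ≡ 17 (mod 29), so λ ≡ 9·17 ≡ 8.
  x = λ² - 27 - 27 = 64 - 54 ≡ 10; y = λ·(27 - 10) - 6 ≡ 14. → (10, 14)
add Q: (10, 14) + (27, 6). λ = (6 - 14)/(27 - 10) ≡ 21/17 mod 29. 17⁻¹ ≡ 12 (mod 29) since 17·12 = 204 ≡ 1, so λ ≡ 20.
  x = λ² - 10 - 27 = 400 - 37 ≡ 15; y = λ·(10 - 15) - 14 ≡ 2. → (15, 2)
double: tangent at (15, 2): λ = (3·15² + 26)/(2·2) ≡ 5/4. 4⁻¹ ≡ 22 (mod 29), so λ ≡ 5·22 ≡ 23.
  x = λ² - 15 - 15 = 529 - 30 ≡ 6; y = λ·(15 - 6) - 2 ≡ 2. → (6, 2)
double: tangent at (6, 2): λ = (3·6² + 26)/(2·2) ≡ 18/4. 4⁻¹ ≡ 22 (mod 29), so λ ≡ 18·22 ≡ 19.
  x = λ² - 6 - 6 = 361 - 12 ≡ 1; y = λ·(6 - 1) - 2 ≡ 6. → (1, 6)

(1, 6)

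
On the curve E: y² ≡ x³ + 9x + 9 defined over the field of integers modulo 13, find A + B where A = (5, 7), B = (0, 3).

(5, 6)

(5, 7) + (0, 3). λ = (3 - 7)/(0 - 5) ≡ 9/8 mod 13. 8⁻¹ ≡ 5 (mod 13), so λ ≡ 6.
  x = λ² - 5 - 0 = 36 - 5 ≡ 5; y = λ·(5 - 5) - 7 ≡ 6. → (5, 6)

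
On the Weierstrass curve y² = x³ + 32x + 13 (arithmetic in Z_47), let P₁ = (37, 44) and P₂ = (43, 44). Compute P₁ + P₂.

(14, 3)

(37, 44) + (43, 44). λ = (44 - 44)/(43 - 37) ≡ 0/6 mod 47. 6⁻¹ ≡ 8 (mod 47), so λ ≡ 0.
  x = λ² - 37 - 43 = 0 - 80 ≡ 14; y = λ·(37 - 14) - 44 ≡ 3. → (14, 3)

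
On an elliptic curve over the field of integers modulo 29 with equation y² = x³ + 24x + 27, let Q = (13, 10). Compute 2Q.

tangent at (13, 10): λ = (3·13² + 24)/(2·10) ≡ 9/20. 20⁻¹ ≡ 16 (mod 29), so λ ≡ 9·16 ≡ 28.
  x = λ² - 13 - 13 = 784 - 26 ≡ 4; y = λ·(13 - 4) - 10 ≡ 10. → (4, 10)

(4, 10)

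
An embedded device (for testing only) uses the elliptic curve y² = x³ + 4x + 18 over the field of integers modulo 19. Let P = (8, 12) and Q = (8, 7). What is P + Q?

The two points share x = 8 and their y-coordinates satisfy 12 + 7 ≡ 0 (mod 19), so they are inverses. Their sum is ∞.

O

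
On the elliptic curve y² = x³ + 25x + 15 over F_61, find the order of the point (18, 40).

10

2P: tangent at (18, 40): λ = (3·18² + 25)/(2·40) ≡ 21/19. 19⁻¹ ≡ 45 (mod 61), so λ ≡ 21·45 ≡ 30.
  x = λ² - 18 - 18 = 900 - 36 ≡ 10; y = λ·(18 - 10) - 40 ≡ 17. → (10, 17)
3P: (10, 17) + (18, 40). λ = (40 - 17)/(18 - 10) ≡ 23/8 mod 61. 8⁻¹ ≡ 23 (mod 61), so λ ≡ 41.
  x = λ² - 10 - 18 = 1681 - 28 ≡ 6; y = λ·(10 - 6) - 17 ≡ 25. → (6, 25)
4P: (6, 25) + (18, 40). λ = (40 - 25)/(18 - 6) ≡ 15/12 mod 61. 12⁻¹ ≡ 56 (mod 61), so λ ≡ 47.
  x = λ² - 6 - 18 = 2209 - 24 ≡ 50; y = λ·(6 - 50) - 25 ≡ 42. → (50, 42)
5P: (50, 42) + (18, 40). λ = (40 - 42)/(18 - 50) ≡ 59/29 mod 61. 29⁻¹ ≡ 40 (mod 61) since 29·40 = 1160 ≡ 1, so λ ≡ 42.
  x = λ² - 50 - 18 = 1764 - 68 ≡ 49; y = λ·(50 - 49) - 42 ≡ 0. → (49, 0)
6P: (49, 0) + (18, 40). λ = (40 - 0)/(18 - 49) ≡ 40/30 mod 61. 30⁻¹ ≡ 59 (mod 61), so λ ≡ 42.
  x = λ² - 49 - 18 = 1764 - 67 ≡ 50; y = λ·(49 - 50) - 0 ≡ 19. → (50, 19)
7P: (50, 19) + (18, 40). λ = (40 - 19)/(18 - 50) ≡ 21/29 mod 61. 29⁻¹ ≡ 40 (mod 61) since 29·40 = 1160 ≡ 1, so λ ≡ 47.
  x = λ² - 50 - 18 = 2209 - 68 ≡ 6; y = λ·(50 - 6) - 19 ≡ 36. → (6, 36)
8P: (6, 36) + (18, 40). λ = (40 - 36)/(18 - 6) ≡ 4/12 mod 61. 12⁻¹ ≡ 56 (mod 61), so λ ≡ 41.
  x = λ² - 6 - 18 = 1681 - 24 ≡ 10; y = λ·(6 - 10) - 36 ≡ 44. → (10, 44)
9P: (10, 44) + (18, 40). λ = (40 - 44)/(18 - 10) ≡ 57/8 mod 61. 8⁻¹ ≡ 23 (mod 61), so λ ≡ 30.
  x = λ² - 10 - 18 = 900 - 28 ≡ 18; y = λ·(10 - 18) - 44 ≡ 21. → (18, 21)
10P: (18, 21) + (18, 40): same x and y₁ ≡ -y₂, so the sum is O.
10P = O, so the order is 10.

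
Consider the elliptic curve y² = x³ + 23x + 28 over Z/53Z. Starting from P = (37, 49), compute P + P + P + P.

Repeated addition: build up to 4P.
2P: tangent at (37, 49): λ = (3·37² + 23)/(2·49) ≡ 49/45. 45⁻¹ ≡ 33 (mod 53) since 45·33 = 1485 ≡ 1, so λ ≡ 49·33 ≡ 27.
  x = λ² - 37 - 37 = 729 - 74 ≡ 19; y = λ·(37 - 19) - 49 ≡ 13. → (19, 13)
3P: (19, 13) + (37, 49). λ = (49 - 13)/(37 - 19) ≡ 36/18 mod 53. 18⁻¹ ≡ 3 (mod 53), so λ ≡ 2.
  x = λ² - 19 - 37 = 4 - 56 ≡ 1; y = λ·(19 - 1) - 13 ≡ 23. → (1, 23)
4P: (1, 23) + (37, 49). λ = (49 - 23)/(37 - 1) ≡ 26/36 mod 53. 36⁻¹ ≡ 28 (mod 53) since 36·28 = 1008 ≡ 1, so λ ≡ 39.
  x = λ² - 1 - 37 = 1521 - 38 ≡ 52; y = λ·(1 - 52) - 23 ≡ 2. → (52, 2)

(52, 2)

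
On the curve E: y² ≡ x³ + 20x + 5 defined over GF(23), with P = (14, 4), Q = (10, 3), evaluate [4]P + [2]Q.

First 4P:
Double-and-add on 4 = (100)₂. Start with P = (14, 4) for the leading 1-bit.
double: tangent at (14, 4): λ = (3·14² + 20)/(2·4) ≡ 10/8. 8⁻¹ ≡ 3 (mod 23) since 8·3 = 24 ≡ 1, so λ ≡ 10·3 ≡ 7.
  x = λ² - 14 - 14 = 49 - 28 ≡ 21; y = λ·(14 - 21) - 4 ≡ 16. → (21, 16)
double: tangent at (21, 16): λ = (3·21² + 20)/(2·16) ≡ 9/9. 9⁻¹ ≡ 18 (mod 23) since 9·18 = 162 ≡ 1, so λ ≡ 9·18 ≡ 1.
  x = λ² - 21 - 21 = 1 - 42 ≡ 5; y = λ·(21 - 5) - 16 ≡ 0. → (5, 0)
4P = (5, 0).
Next 2Q:
Repeated addition: build up to 2Q.
2Q: tangent at (10, 3): λ = (3·10² + 20)/(2·3) ≡ 21/6. 6⁻¹ ≡ 4 (mod 23), so λ ≡ 21·4 ≡ 15.
  x = λ² - 10 - 10 = 225 - 20 ≡ 21; y = λ·(10 - 21) - 3 ≡ 16. → (21, 16)
2Q = (21, 16).
Finally 4P + 2Q:
(5, 0) + (21, 16). λ = (16 - 0)/(21 - 5) ≡ 16/16 mod 23. 16⁻¹ ≡ 13 (mod 23) since 16·13 = 208 ≡ 1, so λ ≡ 1.
  x = λ² - 5 - 21 = 1 - 26 ≡ 21; y = λ·(5 - 21) - 0 ≡ 7. → (21, 7)

(21, 7)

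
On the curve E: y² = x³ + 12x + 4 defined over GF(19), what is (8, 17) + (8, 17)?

(1, 6)

tangent at (8, 17): λ = (3·8² + 12)/(2·17) ≡ 14/15. 15⁻¹ ≡ 14 (mod 19), so λ ≡ 14·14 ≡ 6.
  x = λ² - 8 - 8 = 36 - 16 ≡ 1; y = λ·(8 - 1) - 17 ≡ 6. → (1, 6)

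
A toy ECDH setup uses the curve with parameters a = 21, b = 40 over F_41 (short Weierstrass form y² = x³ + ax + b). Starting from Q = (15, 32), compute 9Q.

(18, 31)

Repeated addition: build up to 9Q.
2Q: tangent at (15, 32): λ = (3·15² + 21)/(2·32) ≡ 40/23. 23⁻¹ ≡ 25 (mod 41) since 23·25 = 575 ≡ 1, so λ ≡ 40·25 ≡ 16.
  x = λ² - 15 - 15 = 256 - 30 ≡ 21; y = λ·(15 - 21) - 32 ≡ 36. → (21, 36)
3Q: (21, 36) + (15, 32). λ = (32 - 36)/(15 - 21) ≡ 37/35 mod 41. 35⁻¹ ≡ 34 (mod 41) since 35·34 = 1190 ≡ 1, so λ ≡ 28.
  x = λ² - 21 - 15 = 784 - 36 ≡ 10; y = λ·(21 - 10) - 36 ≡ 26. → (10, 26)
4Q: (10, 26) + (15, 32). λ = (32 - 26)/(15 - 10) ≡ 6/5 mod 41. 5⁻¹ ≡ 33 (mod 41), so λ ≡ 34.
  x = λ² - 10 - 15 = 1156 - 25 ≡ 24; y = λ·(10 - 24) - 26 ≡ 31. → (24, 31)
5Q: (24, 31) + (15, 32). λ = (32 - 31)/(15 - 24) ≡ 1/32 mod 41. 32⁻¹ ≡ 9 (mod 41) since 32·9 = 288 ≡ 1, so λ ≡ 9.
  x = λ² - 24 - 15 = 81 - 39 ≡ 1; y = λ·(24 - 1) - 31 ≡ 12. → (1, 12)
6Q: (1, 12) + (15, 32). λ = (32 - 12)/(15 - 1) ≡ 20/14 mod 41. 14⁻¹ ≡ 3 (mod 41) since 14·3 = 42 ≡ 1, so λ ≡ 19.
  x = λ² - 1 - 15 = 361 - 16 ≡ 17; y = λ·(1 - 17) - 12 ≡ 12. → (17, 12)
7Q: (17, 12) + (15, 32). λ = (32 - 12)/(15 - 17) ≡ 20/39 mod 41. 39⁻¹ ≡ 20 (mod 41) since 39·20 = 780 ≡ 1, so λ ≡ 31.
  x = λ² - 17 - 15 = 961 - 32 ≡ 27; y = λ·(17 - 27) - 12 ≡ 6. → (27, 6)
8Q: (27, 6) + (15, 32). λ = (32 - 6)/(15 - 27) ≡ 26/29 mod 41. 29⁻¹ ≡ 17 (mod 41), so λ ≡ 32.
  x = λ² - 27 - 15 = 1024 - 42 ≡ 39; y = λ·(27 - 39) - 6 ≡ 20. → (39, 20)
9Q: (39, 20) + (15, 32). λ = (32 - 20)/(15 - 39) ≡ 12/17 mod 41. 17⁻¹ ≡ 29 (mod 41), so λ ≡ 20.
  x = λ² - 39 - 15 = 400 - 54 ≡ 18; y = λ·(39 - 18) - 20 ≡ 31. → (18, 31)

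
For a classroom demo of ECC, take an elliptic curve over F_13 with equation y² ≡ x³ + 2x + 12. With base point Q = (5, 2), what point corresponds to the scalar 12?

(11, 0)

Repeated addition: build up to 12Q.
2Q: tangent at (5, 2): λ = (3·5² + 2)/(2·2) ≡ 12/4. 4⁻¹ ≡ 10 (mod 13) since 4·10 = 40 ≡ 1, so λ ≡ 12·10 ≡ 3.
  x = λ² - 5 - 5 = 9 - 10 ≡ 12; y = λ·(5 - 12) - 2 ≡ 3. → (12, 3)
3Q: (12, 3) + (5, 2). λ = (2 - 3)/(5 - 12) ≡ 12/6 mod 13. 6⁻¹ ≡ 11 (mod 13) since 6·11 = 66 ≡ 1, so λ ≡ 2.
  x = λ² - 12 - 5 = 4 - 17 ≡ 0; y = λ·(12 - 0) - 3 ≡ 8. → (0, 8)
4Q: (0, 8) + (5, 2). λ = (2 - 8)/(5 - 0) ≡ 7/5 mod 13. 5⁻¹ ≡ 8 (mod 13), so λ ≡ 4.
  x = λ² - 0 - 5 = 16 - 5 ≡ 11; y = λ·(0 - 11) - 8 ≡ 0. → (11, 0)
5Q: (11, 0) + (5, 2). λ = (2 - 0)/(5 - 11) ≡ 2/7 mod 13. 7⁻¹ ≡ 2 (mod 13), so λ ≡ 4.
  x = λ² - 11 - 5 = 16 - 16 ≡ 0; y = λ·(11 - 0) - 0 ≡ 5. → (0, 5)
6Q: (0, 5) + (5, 2). λ = (2 - 5)/(5 - 0) ≡ 10/5 mod 13. 5⁻¹ ≡ 8 (mod 13), so λ ≡ 2.
  x = λ² - 0 - 5 = 4 - 5 ≡ 12; y = λ·(0 - 12) - 5 ≡ 10. → (12, 10)
7Q: (12, 10) + (5, 2). λ = (2 - 10)/(5 - 12) ≡ 5/6 mod 13. 6⁻¹ ≡ 11 (mod 13), so λ ≡ 3.
  x = λ² - 12 - 5 = 9 - 17 ≡ 5; y = λ·(12 - 5) - 10 ≡ 11. → (5, 11)
8Q: (5, 11) + (5, 2): same x and y₁ ≡ -y₂, so the sum is the point at infinity.
9Q: the point at infinity + (5, 2) = (5, 2) (identity).
10Q: tangent at (5, 2): λ = (3·5² + 2)/(2·2) ≡ 12/4. 4⁻¹ ≡ 10 (mod 13) since 4·10 = 40 ≡ 1, so λ ≡ 12·10 ≡ 3.
  x = λ² - 5 - 5 = 9 - 10 ≡ 12; y = λ·(5 - 12) - 2 ≡ 3. → (12, 3)
11Q: (12, 3) + (5, 2). λ = (2 - 3)/(5 - 12) ≡ 12/6 mod 13. 6⁻¹ ≡ 11 (mod 13), so λ ≡ 2.
  x = λ² - 12 - 5 = 4 - 17 ≡ 0; y = λ·(12 - 0) - 3 ≡ 8. → (0, 8)
12Q: (0, 8) + (5, 2). λ = (2 - 8)/(5 - 0) ≡ 7/5 mod 13. 5⁻¹ ≡ 8 (mod 13) since 5·8 = 40 ≡ 1, so λ ≡ 4.
  x = λ² - 0 - 5 = 16 - 5 ≡ 11; y = λ·(0 - 11) - 8 ≡ 0. → (11, 0)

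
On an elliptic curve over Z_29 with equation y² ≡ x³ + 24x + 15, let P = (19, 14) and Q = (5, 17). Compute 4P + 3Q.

First 4P:
Repeated addition: build up to 4P.
2P: tangent at (19, 14): λ = (3·19² + 24)/(2·14) ≡ 5/28. 28⁻¹ ≡ 28 (mod 29) since 28·28 = 784 ≡ 1, so λ ≡ 5·28 ≡ 24.
  x = λ² - 19 - 19 = 576 - 38 ≡ 16; y = λ·(19 - 16) - 14 ≡ 0. → (16, 0)
3P: (16, 0) + (19, 14). λ = (14 - 0)/(19 - 16) ≡ 14/3 mod 29. 3⁻¹ ≡ 10 (mod 29), so λ ≡ 24.
  x = λ² - 16 - 19 = 576 - 35 ≡ 19; y = λ·(16 - 19) - 0 ≡ 15. → (19, 15)
4P: (19, 15) + (19, 14): same x and y₁ ≡ -y₂, so the sum is ∞.
4P = ∞.
Next 3Q:
Repeated addition: build up to 3Q.
2Q: tangent at (5, 17): λ = (3·5² + 24)/(2·17) ≡ 12/5. 5⁻¹ ≡ 6 (mod 29), so λ ≡ 12·6 ≡ 14.
  x = λ² - 5 - 5 = 196 - 10 ≡ 12; y = λ·(5 - 12) - 17 ≡ 1. → (12, 1)
3Q: (12, 1) + (5, 17). λ = (17 - 1)/(5 - 12) ≡ 16/22 mod 29. 22⁻¹ ≡ 4 (mod 29) since 22·4 = 88 ≡ 1, so λ ≡ 6.
  x = λ² - 12 - 5 = 36 - 17 ≡ 19; y = λ·(12 - 19) - 1 ≡ 15. → (19, 15)
3Q = (19, 15).
Finally 4P + 3Q:
∞ + (19, 15) = (19, 15) (identity).

(19, 15)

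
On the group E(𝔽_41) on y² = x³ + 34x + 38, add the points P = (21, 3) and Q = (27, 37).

(16, 39)

(21, 3) + (27, 37). λ = (37 - 3)/(27 - 21) ≡ 34/6 mod 41. 6⁻¹ ≡ 7 (mod 41) since 6·7 = 42 ≡ 1, so λ ≡ 33.
  x = λ² - 21 - 27 = 1089 - 48 ≡ 16; y = λ·(21 - 16) - 3 ≡ 39. → (16, 39)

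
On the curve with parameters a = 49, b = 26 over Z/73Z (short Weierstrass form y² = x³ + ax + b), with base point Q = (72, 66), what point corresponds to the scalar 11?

Double-and-add on 11 = (1011)₂. Start with Q = (72, 66) for the leading 1-bit.
double: tangent at (72, 66): λ = (3·72² + 49)/(2·66) ≡ 52/59. 59⁻¹ ≡ 26 (mod 73) since 59·26 = 1534 ≡ 1, so λ ≡ 52·26 ≡ 38.
  x = λ² - 72 - 72 = 1444 - 144 ≡ 59; y = λ·(72 - 59) - 66 ≡ 63. → (59, 63)
double: tangent at (59, 63): λ = (3·59² + 49)/(2·63) ≡ 53/53. 53⁻¹ ≡ 62 (mod 73) since 53·62 = 3286 ≡ 1, so λ ≡ 53·62 ≡ 1.
  x = λ² - 59 - 59 = 1 - 118 ≡ 29; y = λ·(59 - 29) - 63 ≡ 40. → (29, 40)
add Q: (29, 40) + (72, 66). λ = (66 - 40)/(72 - 29) ≡ 26/43 mod 73. 43⁻¹ ≡ 17 (mod 73), so λ ≡ 4.
  x = λ² - 29 - 72 = 16 - 101 ≡ 61; y = λ·(29 - 61) - 40 ≡ 51. → (61, 51)
double: tangent at (61, 51): λ = (3·61² + 49)/(2·51) ≡ 43/29. 29⁻¹ ≡ 68 (mod 73) since 29·68 = 1972 ≡ 1, so λ ≡ 43·68 ≡ 4.
  x = λ² - 61 - 61 = 16 - 122 ≡ 40; y = λ·(61 - 40) - 51 ≡ 33. → (40, 33)
add Q: (40, 33) + (72, 66). λ = (66 - 33)/(72 - 40) ≡ 33/32 mod 73. 32⁻¹ ≡ 16 (mod 73) since 32·16 = 512 ≡ 1, so λ ≡ 17.
  x = λ² - 40 - 72 = 289 - 112 ≡ 31; y = λ·(40 - 31) - 33 ≡ 47. → (31, 47)

(31, 47)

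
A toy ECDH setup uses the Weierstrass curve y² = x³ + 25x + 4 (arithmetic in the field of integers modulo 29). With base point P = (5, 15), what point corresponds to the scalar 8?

Double-and-add on 8 = (1000)₂. Start with P = (5, 15) for the leading 1-bit.
double: tangent at (5, 15): λ = (3·5² + 25)/(2·15) ≡ 13/1. 1⁻¹ ≡ 1 (mod 29) since 1·1 = 1 ≡ 1, so λ ≡ 13·1 ≡ 13.
  x = λ² - 5 - 5 = 169 - 10 ≡ 14; y = λ·(5 - 14) - 15 ≡ 13. → (14, 13)
double: tangent at (14, 13): λ = (3·14² + 25)/(2·13) ≡ 4/26. 26⁻¹ ≡ 19 (mod 29), so λ ≡ 4·19 ≡ 18.
  x = λ² - 14 - 14 = 324 - 28 ≡ 6; y = λ·(14 - 6) - 13 ≡ 15. → (6, 15)
double: tangent at (6, 15): λ = (3·6² + 25)/(2·15) ≡ 17/1. 1⁻¹ ≡ 1 (mod 29), so λ ≡ 17·1 ≡ 17.
  x = λ² - 6 - 6 = 289 - 12 ≡ 16; y = λ·(6 - 16) - 15 ≡ 18. → (16, 18)

(16, 18)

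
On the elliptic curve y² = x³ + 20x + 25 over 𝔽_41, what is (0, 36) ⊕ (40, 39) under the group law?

(10, 35)

(0, 36) + (40, 39). λ = (39 - 36)/(40 - 0) ≡ 3/40 mod 41. 40⁻¹ ≡ 40 (mod 41), so λ ≡ 38.
  x = λ² - 0 - 40 = 1444 - 40 ≡ 10; y = λ·(0 - 10) - 36 ≡ 35. → (10, 35)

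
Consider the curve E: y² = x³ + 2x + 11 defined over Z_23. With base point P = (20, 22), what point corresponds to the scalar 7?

(15, 9)

Double-and-add on 7 = (111)₂. Start with P = (20, 22) for the leading 1-bit.
double: tangent at (20, 22): λ = (3·20² + 2)/(2·22) ≡ 6/21. 21⁻¹ ≡ 11 (mod 23) since 21·11 = 231 ≡ 1, so λ ≡ 6·11 ≡ 20.
  x = λ² - 20 - 20 = 400 - 40 ≡ 15; y = λ·(20 - 15) - 22 ≡ 9. → (15, 9)
add P: (15, 9) + (20, 22). λ = (22 - 9)/(20 - 15) ≡ 13/5 mod 23. 5⁻¹ ≡ 14 (mod 23), so λ ≡ 21.
  x = λ² - 15 - 20 = 441 - 35 ≡ 15; y = λ·(15 - 15) - 9 ≡ 14. → (15, 14)
double: tangent at (15, 14): λ = (3·15² + 2)/(2·14) ≡ 10/5. 5⁻¹ ≡ 14 (mod 23) since 5·14 = 70 ≡ 1, so λ ≡ 10·14 ≡ 2.
  x = λ² - 15 - 15 = 4 - 30 ≡ 20; y = λ·(15 - 20) - 14 ≡ 22. → (20, 22)
add P: tangent at (20, 22): λ = (3·20² + 2)/(2·22) ≡ 6/21. 21⁻¹ ≡ 11 (mod 23), so λ ≡ 6·11 ≡ 20.
  x = λ² - 20 - 20 = 400 - 40 ≡ 15; y = λ·(20 - 15) - 22 ≡ 9. → (15, 9)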